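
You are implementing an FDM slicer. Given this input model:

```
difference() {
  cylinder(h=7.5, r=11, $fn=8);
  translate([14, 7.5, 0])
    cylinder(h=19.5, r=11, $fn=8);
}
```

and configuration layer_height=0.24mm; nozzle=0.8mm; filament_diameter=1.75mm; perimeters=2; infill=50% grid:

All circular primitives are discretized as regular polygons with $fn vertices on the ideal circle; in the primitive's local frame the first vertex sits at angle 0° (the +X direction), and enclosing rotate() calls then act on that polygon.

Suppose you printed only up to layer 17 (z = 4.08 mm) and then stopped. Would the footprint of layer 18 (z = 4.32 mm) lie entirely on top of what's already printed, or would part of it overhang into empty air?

entirely on top

Compare the two slices. At z = 4.08: the cylinder: section is a regular 8-gon, circumradius r=11 (area = (8/2)·11.000²·sin(360°/8) = 342.24 mm²); the r=11 cylinder at (14, 7.5) gives a regular 8-gon of circumradius 11 (constant along its height) (area = (8/2)·11.000²·sin(360°/8) = 342.24 mm²); Subtracting the remaining from the first: starting from the r=11 cylinder (342.24 mm²), the r=11 cylinder at (14, 7.5) partially overlaps it — only the 47.05 mm² overlap (of its 342.24 mm²) is removed, clipping the outline — area = 295.19 mm². At z = 4.32: the r=11 cylinder gives a regular 8-gon of circumradius 11 (constant along its height) (area = (8/2)·11.000²·sin(360°/8) = 342.24 mm²); the cylinder at (14, 7.5): section is a regular 8-gon, circumradius r=11 (area = (8/2)·11.000²·sin(360°/8) = 342.24 mm²); After the difference (first − rest): starting from the r=11 cylinder (342.24 mm²), the r=11 cylinder at (14, 7.5) partially overlaps it — only the 47.05 mm² overlap (of its 342.24 mm²) is removed, clipping the outline — area = 295.19 mm². Checking containment: the cross-section at z = 4.32 is a subset of the cross-section at z = 4.08.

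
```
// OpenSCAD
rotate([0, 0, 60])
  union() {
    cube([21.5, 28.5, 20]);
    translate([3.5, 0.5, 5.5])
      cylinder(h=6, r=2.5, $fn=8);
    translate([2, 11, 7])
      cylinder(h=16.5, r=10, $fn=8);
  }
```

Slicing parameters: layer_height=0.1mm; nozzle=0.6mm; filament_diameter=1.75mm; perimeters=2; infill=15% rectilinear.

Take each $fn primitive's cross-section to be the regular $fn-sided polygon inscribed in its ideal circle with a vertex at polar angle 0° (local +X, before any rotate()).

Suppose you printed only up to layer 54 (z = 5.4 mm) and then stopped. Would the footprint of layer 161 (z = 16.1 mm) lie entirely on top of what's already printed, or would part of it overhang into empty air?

Compare the two slices. At z = 5.4: the 21.5×28.5 cube contributes its full rectangle (area 612.75 mm²); the cylinder at (3.5, 0.5) is not intersected at this z (z outside [5.5, 11.5]); the cylinder at (2, 11) is not intersected at this z (z outside [7, 23.5]); Taking the union: only the 21.5×28.5 cube is present, so the union is just that shape — area = 612.75 mm²; (rotated 60° about Z; rotation is an isometry so areas/perimeters/island counts are preserved). At z = 16.1: the cube (footprint 21.5×28.5) is included at this height (area 612.75 mm²); the cylinder at (3.5, 0.5) is not intersected at this z (z outside [5.5, 11.5]); the r=10 cylinder at (2, 11) gives a regular 8-gon of circumradius 10 (constant along its height) (area = (8/2)·10.000²·sin(360°/8) = 282.84 mm²); Merging all regions: the regions partially overlap — summed areas 895.59 mm² minus the doubly-counted overlap 179.76 mm² gives 715.83 mm² — area = 715.83 mm²; (whole slice rotated 60° about Z — lengths, areas and connectivity unchanged). Checking containment: at z = 16.1 the cross-section extends beyond the z = 5.4 cross-section by about 103.08 mm².

part overhangs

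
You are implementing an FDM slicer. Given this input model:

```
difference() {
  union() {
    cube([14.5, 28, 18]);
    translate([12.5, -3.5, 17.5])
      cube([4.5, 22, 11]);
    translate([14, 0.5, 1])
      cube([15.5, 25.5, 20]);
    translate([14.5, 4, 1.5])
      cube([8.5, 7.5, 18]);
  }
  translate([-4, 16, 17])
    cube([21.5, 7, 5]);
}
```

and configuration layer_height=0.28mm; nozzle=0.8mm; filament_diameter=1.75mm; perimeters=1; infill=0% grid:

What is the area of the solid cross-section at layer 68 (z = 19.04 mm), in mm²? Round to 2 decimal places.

412.00 mm²

At z = 19.04 mm: the cube does not reach this height (z outside [0, 18]); the cube at (12.5, -3.5) (footprint 4.5×22) is included at this height (area 99.00 mm²); the 15.5×25.5 cube at (14, 0.5) contributes its full rectangle (area 395.25 mm²); the 8.5×7.5 cube at (14.5, 4) contributes its full rectangle (area 63.75 mm²); Merging all regions: the regions partially overlap — summed areas 558.00 mm² minus the doubly-counted overlap 117.75 mm² gives 440.25 mm² — area = 440.25 mm²; the 21.5×7 cube at (-4, 16) contributes its full rectangle (area 150.50 mm²); Taking the first minus the rest: starting from that combined region (440.25 mm²), the 21.5×7 cube at (-4, 16) partially overlaps it — only the 28.25 mm² overlap (of its 150.50 mm²) is removed, clipping the outline — area = 412.00 mm². Overall, the cross-section is a single solid region. Net area = 412.00 mm².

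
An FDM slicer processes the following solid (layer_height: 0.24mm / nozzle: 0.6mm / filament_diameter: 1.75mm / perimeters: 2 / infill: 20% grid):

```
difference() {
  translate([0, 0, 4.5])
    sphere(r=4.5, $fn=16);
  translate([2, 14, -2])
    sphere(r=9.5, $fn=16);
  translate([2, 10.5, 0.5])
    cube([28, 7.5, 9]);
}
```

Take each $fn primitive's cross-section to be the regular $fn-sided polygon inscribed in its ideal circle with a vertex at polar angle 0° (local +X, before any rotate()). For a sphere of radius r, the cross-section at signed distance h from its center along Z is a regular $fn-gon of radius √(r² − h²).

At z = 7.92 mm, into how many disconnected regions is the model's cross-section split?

At z = 7.92 mm: the r=4.5 sphere slices to a regular 16-gon of circumradius 2.925 (√(r²−h²) with h=3.42 from center); the sphere at (2, 14) is not intersected at this z (|z−center|=9.920 > r=9.5); the 28×7.5 cube at (2, 10.5) contributes its full rectangle; After the difference (first − rest): starting from the r=4.5 sphere, the 28×7.5 cube at (2, 10.5) misses the remaining region (no effect) — 1 connected region. The result has 1 disconnected region.

1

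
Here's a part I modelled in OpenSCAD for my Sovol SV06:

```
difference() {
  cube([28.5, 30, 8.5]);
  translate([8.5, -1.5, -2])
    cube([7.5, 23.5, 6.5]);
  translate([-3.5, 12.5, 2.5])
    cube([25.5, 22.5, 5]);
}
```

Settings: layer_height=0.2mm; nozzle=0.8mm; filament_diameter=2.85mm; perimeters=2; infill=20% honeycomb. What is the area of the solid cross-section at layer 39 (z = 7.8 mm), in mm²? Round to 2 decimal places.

At z = 7.8 mm: the cube (footprint 28.5×30) is included at this height (area 855.00 mm²); the cube at (8.5, -1.5) is not intersected at this z (z outside [-2, 4.5]); the cube at (-3.5, 12.5) is not intersected at this z (z outside [2.5, 7.5]); Subtracting the remaining from the first: none of the subtracted shapes is present at this height, so the 28.5×30 cube is unchanged — area = 855.00 mm². Overall, the cross-section is a single solid region. Net area = 855.00 mm².

855.00 mm²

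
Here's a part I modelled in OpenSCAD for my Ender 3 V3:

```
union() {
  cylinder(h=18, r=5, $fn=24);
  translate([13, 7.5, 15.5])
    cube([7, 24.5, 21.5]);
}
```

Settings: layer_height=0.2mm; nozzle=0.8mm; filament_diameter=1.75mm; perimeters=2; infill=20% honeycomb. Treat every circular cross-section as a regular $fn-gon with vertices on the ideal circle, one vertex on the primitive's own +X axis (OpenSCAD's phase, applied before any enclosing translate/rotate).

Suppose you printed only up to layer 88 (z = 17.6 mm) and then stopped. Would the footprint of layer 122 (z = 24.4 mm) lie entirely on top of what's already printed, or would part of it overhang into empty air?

entirely on top

Compare the two slices. At z = 17.6: the cylinder: section is a regular 24-gon, circumradius r=5 (area = (24/2)·5.000²·sin(360°/24) = 77.65 mm²); the cube at (13, 7.5) is present — its section is the full 7×24.5 rectangle (area 171.50 mm²); Taking the union: the 2 present regions are separate (no shared area or edge), so areas and boundary lengths simply add and each stays a separate island — area = 249.15 mm². At z = 24.4: the cylinder is absent (z outside [0, 18]); the 7×24.5 cube at (13, 7.5) contributes its full rectangle (area 171.50 mm²); Taking the union: only the 7×24.5 cube at (13, 7.5) is present, so the union is just that shape — area = 171.50 mm². Checking containment: the cross-section at z = 24.4 is a subset of the cross-section at z = 17.6.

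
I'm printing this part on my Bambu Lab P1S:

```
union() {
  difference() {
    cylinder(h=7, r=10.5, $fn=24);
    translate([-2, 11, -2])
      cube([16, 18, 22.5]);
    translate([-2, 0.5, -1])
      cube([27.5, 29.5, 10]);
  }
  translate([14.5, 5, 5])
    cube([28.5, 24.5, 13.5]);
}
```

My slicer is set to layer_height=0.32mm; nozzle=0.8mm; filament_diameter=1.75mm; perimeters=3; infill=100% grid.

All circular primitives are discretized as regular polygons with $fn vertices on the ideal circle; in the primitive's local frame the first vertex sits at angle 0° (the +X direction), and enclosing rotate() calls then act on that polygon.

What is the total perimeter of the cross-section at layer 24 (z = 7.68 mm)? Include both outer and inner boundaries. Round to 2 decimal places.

At z = 7.68 mm: the cylinder does not reach this height (z outside [0, 7]); the cube at (-2, 11) (footprint 16×18) is included at this height (perimeter 68.00 mm); the cube at (-2, 0.5) is present — its section is the full 27.5×29.5 rectangle (perimeter 114.00 mm); After the difference (first − rest): the first operand is absent here, so nothing remains; the cube at (14.5, 5) is present — its section is the full 28.5×24.5 rectangle (perimeter 106.00 mm); Combining (union): only the 28.5×24.5 cube at (14.5, 5) is present, so the union is just that shape — boundary = 106.00 mm. Overall, the cross-section is a single solid region. Total boundary length (outer) = 106.00 mm.

106.00 mm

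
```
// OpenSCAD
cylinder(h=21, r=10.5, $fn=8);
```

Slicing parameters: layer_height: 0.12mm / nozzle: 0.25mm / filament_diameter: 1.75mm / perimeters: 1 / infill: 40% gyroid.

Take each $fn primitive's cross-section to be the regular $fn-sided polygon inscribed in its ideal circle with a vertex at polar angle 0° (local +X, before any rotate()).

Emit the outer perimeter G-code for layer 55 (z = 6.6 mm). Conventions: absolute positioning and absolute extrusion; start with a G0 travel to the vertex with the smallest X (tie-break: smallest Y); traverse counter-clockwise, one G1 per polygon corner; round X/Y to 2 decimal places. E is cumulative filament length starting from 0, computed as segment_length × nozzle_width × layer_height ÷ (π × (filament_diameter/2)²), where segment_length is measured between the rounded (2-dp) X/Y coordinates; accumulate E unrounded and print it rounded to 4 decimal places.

At z = 6.6 mm: the r=10.5 cylinder gives a regular 8-gon of circumradius 10.5 (constant along its height). The outline is a single polygon with 8 vertices. Extrusion per mm of travel: 0.25 × 0.12 / (π × 0.875²) = 0.012473. Accumulating E over each segment gives final E = 0.8016.

G0 X-10.50 Y0.00 Z6.60
G1 X-7.42 Y-7.42 E0.1002
G1 X0.00 Y-10.50 E0.2004
G1 X7.42 Y-7.42 E0.3006
G1 X10.50 Y0.00 E0.4008
G1 X7.42 Y7.42 E0.5010
G1 X0.00 Y10.50 E0.6012
G1 X-7.42 Y7.42 E0.7014
G1 X-10.50 Y0.00 E0.8016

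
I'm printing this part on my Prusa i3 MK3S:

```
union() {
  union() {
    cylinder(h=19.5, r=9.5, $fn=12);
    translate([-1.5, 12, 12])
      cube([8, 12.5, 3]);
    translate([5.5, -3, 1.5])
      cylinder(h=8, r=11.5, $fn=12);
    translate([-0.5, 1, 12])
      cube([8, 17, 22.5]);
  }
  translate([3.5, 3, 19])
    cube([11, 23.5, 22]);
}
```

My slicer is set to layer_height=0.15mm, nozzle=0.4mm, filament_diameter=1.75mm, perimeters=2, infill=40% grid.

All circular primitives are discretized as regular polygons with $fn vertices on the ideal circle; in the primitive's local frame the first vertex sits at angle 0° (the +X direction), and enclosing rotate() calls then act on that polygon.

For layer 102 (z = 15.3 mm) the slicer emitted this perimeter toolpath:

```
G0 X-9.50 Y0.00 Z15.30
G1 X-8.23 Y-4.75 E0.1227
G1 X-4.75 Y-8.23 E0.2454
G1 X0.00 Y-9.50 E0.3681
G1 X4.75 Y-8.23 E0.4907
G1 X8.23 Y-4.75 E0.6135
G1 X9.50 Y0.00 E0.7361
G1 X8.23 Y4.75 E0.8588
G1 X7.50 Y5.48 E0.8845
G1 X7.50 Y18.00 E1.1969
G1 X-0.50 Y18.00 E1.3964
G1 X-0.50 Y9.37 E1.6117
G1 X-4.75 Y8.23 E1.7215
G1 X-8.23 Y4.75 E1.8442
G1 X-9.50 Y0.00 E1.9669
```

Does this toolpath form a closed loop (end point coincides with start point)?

Start point (G0): (-9.50, 0.00). End point (last G1): the path returns to the start — closed.

yes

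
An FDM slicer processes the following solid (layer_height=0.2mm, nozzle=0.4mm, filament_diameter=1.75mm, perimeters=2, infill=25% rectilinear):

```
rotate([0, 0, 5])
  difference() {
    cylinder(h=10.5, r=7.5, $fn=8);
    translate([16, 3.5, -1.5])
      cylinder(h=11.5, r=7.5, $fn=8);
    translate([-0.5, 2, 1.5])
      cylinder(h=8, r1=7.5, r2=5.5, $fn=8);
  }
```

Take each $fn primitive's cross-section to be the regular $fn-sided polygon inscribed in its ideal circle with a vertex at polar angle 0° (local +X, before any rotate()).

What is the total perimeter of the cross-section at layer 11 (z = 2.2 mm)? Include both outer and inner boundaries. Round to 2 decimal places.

46.30 mm

At z = 2.2 mm: the cylinder: section is a regular 8-gon, circumradius r=7.5 (perimeter = 2·8·7.500·sin(180°/8) = 45.92 mm); the r=7.5 cylinder at (16, 3.5) contributes a regular 8-gon of circumradius 7.5 (perimeter = 2·8·7.500·sin(180°/8) = 45.92 mm); the cone at (-0.5, 2) (r1=7.5→r2=5.5) has section circumradius 7.325 here — a regular 8-gon (perimeter = 2·8·7.325·sin(180°/8) = 44.85 mm); Taking the first minus the rest: starting from the r=7.5 cylinder, the r=7.5 cylinder at (16, 3.5) misses the remaining region (no effect); the cone at (-0.5, 2) partially overlaps it — only the 126.27 mm² overlap (of its 151.76 mm²) is removed, clipping the outline — boundary = 46.30 mm; (whole slice rotated 5° about Z — lengths, areas and connectivity unchanged). Overall, the cross-section is a single solid region. Total boundary length (outer) = 46.30 mm.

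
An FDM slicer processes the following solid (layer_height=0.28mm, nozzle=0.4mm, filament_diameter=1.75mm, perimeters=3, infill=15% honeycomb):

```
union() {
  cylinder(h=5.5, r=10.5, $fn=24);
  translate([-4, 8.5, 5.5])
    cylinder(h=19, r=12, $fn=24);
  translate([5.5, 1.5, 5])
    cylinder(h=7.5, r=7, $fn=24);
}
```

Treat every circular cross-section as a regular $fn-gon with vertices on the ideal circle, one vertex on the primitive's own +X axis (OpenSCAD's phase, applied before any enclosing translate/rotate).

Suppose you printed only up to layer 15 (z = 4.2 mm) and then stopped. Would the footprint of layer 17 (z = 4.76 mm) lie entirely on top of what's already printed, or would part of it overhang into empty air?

entirely on top

Compare the two slices. At z = 4.2: the cylinder: section is a regular 24-gon, circumradius r=10.5 (area = (24/2)·10.500²·sin(360°/24) = 342.42 mm²); the cylinder at (-4, 8.5) does not reach this height (z outside [5.5, 24.5]); the cylinder at (5.5, 1.5) is absent (z outside [5, 12.5]); Combining (union): only the r=10.5 cylinder is present, so the union is just that shape — area = 342.42 mm². At z = 4.76: the r=10.5 cylinder gives a regular 24-gon of circumradius 10.5 (constant along its height) (area = (24/2)·10.500²·sin(360°/24) = 342.42 mm²); the cylinder at (-4, 8.5) is not intersected at this z (z outside [5.5, 24.5]); the cylinder at (5.5, 1.5) is absent (z outside [5, 12.5]); Taking the union: only the r=10.5 cylinder is present, so the union is just that shape — area = 342.42 mm². Checking containment: the cross-section at z = 4.76 is a subset of the cross-section at z = 4.2.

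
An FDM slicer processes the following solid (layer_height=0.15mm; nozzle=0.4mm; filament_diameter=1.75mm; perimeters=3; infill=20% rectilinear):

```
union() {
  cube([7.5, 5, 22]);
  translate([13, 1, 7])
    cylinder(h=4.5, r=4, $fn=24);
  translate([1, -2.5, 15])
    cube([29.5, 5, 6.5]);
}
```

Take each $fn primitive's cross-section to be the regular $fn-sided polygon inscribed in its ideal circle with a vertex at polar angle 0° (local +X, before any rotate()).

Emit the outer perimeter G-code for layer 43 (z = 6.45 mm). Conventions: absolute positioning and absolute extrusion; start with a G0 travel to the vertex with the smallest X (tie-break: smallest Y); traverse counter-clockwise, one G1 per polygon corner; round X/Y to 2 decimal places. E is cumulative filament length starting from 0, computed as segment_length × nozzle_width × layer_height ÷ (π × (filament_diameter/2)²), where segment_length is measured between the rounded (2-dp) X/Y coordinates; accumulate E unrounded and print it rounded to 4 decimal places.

G0 X0.00 Y0.00 Z6.45
G1 X7.50 Y0.00 E0.1871
G1 X7.50 Y5.00 E0.3118
G1 X0.00 Y5.00 E0.4989
G1 X0.00 Y0.00 E0.6236

At z = 6.45 mm: the cube (footprint 7.5×5) is included at this height; the cylinder at (13, 1) does not reach this height (z outside [7, 11.5]); the cube at (1, -2.5) is absent (z outside [15, 21.5]); Merging all regions: only the 7.5×5 cube is present, so the union is just that shape — 1 connected region. The outline is a single polygon with 4 vertices. Extrusion per mm of travel: 0.4 × 0.15 / (π × 0.875²) = 0.024945. Accumulating E over each segment gives final E = 0.6236.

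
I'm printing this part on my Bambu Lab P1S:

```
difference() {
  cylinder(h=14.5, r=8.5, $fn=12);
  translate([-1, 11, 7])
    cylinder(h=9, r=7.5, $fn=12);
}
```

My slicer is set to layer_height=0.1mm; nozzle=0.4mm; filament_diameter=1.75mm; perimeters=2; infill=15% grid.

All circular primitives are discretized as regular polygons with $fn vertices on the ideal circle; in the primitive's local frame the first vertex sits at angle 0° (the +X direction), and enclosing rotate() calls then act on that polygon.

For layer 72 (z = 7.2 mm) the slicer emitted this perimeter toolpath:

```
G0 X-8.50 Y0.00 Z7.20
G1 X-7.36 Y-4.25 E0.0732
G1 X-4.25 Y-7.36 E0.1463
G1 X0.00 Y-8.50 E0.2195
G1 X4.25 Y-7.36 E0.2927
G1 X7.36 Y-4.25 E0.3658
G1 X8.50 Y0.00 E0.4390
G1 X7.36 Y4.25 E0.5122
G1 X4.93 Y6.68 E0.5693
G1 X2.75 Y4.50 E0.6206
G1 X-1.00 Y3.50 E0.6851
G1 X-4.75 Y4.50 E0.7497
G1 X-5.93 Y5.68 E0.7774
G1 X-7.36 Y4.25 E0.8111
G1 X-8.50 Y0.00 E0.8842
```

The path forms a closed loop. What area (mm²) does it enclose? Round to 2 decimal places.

Apply the shoelace formula to the sequence of (X, Y) vertices; enclosed area = 181.77 mm².

181.77 mm²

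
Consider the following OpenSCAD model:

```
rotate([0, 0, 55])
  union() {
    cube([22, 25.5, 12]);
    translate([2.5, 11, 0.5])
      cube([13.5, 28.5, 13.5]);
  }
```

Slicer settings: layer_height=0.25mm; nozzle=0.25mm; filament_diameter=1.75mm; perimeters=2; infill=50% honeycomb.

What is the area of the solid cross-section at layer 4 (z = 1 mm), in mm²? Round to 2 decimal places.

At z = 1 mm: the 22×25.5 cube contributes its full rectangle (area 561.00 mm²); the cube at (2.5, 11) (footprint 13.5×28.5) is included at this height (area 384.75 mm²); Merging all regions: the regions partially overlap — summed areas 945.75 mm² minus the doubly-counted overlap 195.75 mm² gives 750.00 mm² — area = 750.00 mm²; (rotated 55° about Z; rotation is an isometry so areas/perimeters/island counts are preserved). Overall, the cross-section is a single solid region. Net area = 750.00 mm².

750.00 mm²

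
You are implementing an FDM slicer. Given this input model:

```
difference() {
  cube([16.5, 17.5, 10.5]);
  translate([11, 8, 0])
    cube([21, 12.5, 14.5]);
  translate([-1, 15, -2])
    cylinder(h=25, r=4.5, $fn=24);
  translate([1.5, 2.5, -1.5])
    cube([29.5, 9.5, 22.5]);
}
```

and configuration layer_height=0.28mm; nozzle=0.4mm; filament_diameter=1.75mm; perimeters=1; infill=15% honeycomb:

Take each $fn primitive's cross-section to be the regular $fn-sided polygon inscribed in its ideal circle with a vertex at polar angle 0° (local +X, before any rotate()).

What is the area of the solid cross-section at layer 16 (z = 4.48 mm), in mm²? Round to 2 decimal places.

At z = 4.48 mm: the 16.5×17.5 cube contributes its full rectangle (area 288.75 mm²); the cube at (11, 8) is present — its section is the full 21×12.5 rectangle (area 262.50 mm²); the r=4.5 cylinder at (-1, 15) contributes a regular 24-gon of circumradius 4.5 (area = (24/2)·4.500²·sin(360°/24) = 62.89 mm²); the cube at (1.5, 2.5) (footprint 29.5×9.5) is included at this height (area 280.25 mm²); After the difference (first − rest): starting from the 16.5×17.5 cube (288.75 mm²), the 21×12.5 cube at (11, 8) partially overlaps it — only the 52.25 mm² overlap (of its 262.50 mm²) is removed, clipping the outline; the r=4.5 cylinder at (-1, 15) partially overlaps it — only the 19.36 mm² overlap (of its 62.89 mm²) is removed, clipping the outline; the 29.5×9.5 cube at (1.5, 2.5) partially overlaps it — only the 120.18 mm² overlap (of its 280.25 mm²) is removed, clipping the outline — area = 96.95 mm². Overall, the cross-section has 2 separate islands. Net area = 96.95 mm².

96.95 mm²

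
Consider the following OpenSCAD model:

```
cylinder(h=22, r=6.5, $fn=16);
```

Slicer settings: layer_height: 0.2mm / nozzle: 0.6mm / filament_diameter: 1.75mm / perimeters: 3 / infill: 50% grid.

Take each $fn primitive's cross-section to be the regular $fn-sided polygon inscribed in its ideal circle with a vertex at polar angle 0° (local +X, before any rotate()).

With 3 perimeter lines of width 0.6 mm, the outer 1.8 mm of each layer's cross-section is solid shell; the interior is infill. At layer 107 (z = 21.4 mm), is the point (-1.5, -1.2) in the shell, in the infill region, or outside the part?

At z = 21.4 mm: the r=6.5 cylinder gives a regular 16-gon of circumradius 6.5 (constant along its height). Overall, the cross-section is a single solid region. The nearest boundary edge runs (-6.01, -2.49)→(-4.60, -4.60); distance from the point to it = 4.46 mm. The point is inside the cross-section and 4.46 mm from the nearest boundary — more than the 1.8 mm shell width (3 × 0.6), so it's in the infill interior.

infill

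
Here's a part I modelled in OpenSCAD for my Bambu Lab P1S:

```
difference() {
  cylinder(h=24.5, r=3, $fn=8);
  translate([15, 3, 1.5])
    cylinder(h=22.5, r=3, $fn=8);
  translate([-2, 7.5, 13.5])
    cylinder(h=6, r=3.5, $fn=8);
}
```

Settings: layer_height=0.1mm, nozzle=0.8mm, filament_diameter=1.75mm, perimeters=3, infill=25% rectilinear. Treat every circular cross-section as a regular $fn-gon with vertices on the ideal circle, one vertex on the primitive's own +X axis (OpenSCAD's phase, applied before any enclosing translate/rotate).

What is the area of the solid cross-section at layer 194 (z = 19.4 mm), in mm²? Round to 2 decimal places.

At z = 19.4 mm: the cylinder: section is a regular 8-gon, circumradius r=3 (area = (8/2)·3.000²·sin(360°/8) = 25.46 mm²); the r=3 cylinder at (15, 3) contributes a regular 8-gon of circumradius 3 (area = (8/2)·3.000²·sin(360°/8) = 25.46 mm²); the cylinder at (-2, 7.5): section is a regular 8-gon, circumradius r=3.5 (area = (8/2)·3.500²·sin(360°/8) = 34.65 mm²); After the difference (first − rest): starting from the r=3 cylinder (25.46 mm²), the r=3 cylinder at (15, 3) misses the remaining region (no effect); the r=3.5 cylinder at (-2, 7.5) misses the remaining region (no effect) — area = 25.46 mm². Overall, the cross-section is a single solid region. Net area = 25.46 mm².

25.46 mm²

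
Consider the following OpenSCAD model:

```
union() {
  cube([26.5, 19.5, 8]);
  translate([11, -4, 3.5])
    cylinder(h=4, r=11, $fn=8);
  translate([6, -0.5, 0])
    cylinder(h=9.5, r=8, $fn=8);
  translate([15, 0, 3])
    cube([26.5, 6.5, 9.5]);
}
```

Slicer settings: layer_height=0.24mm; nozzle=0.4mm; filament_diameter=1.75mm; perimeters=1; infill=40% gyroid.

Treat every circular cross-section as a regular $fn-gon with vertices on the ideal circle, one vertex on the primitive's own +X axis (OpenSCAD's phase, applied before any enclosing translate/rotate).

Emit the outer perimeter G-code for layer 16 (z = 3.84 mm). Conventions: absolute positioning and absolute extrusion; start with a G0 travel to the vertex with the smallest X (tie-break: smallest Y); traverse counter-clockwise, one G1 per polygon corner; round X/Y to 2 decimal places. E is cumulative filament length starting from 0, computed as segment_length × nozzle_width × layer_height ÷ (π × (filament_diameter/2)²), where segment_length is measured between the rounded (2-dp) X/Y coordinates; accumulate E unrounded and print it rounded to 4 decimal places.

G0 X-2.00 Y-0.50 Z3.84
G1 X0.34 Y-6.16 E0.2444
G1 X1.01 Y-6.43 E0.2733
G1 X3.22 Y-11.78 E0.5043
G1 X11.00 Y-15.00 E0.8404
G1 X18.78 Y-11.78 E1.1764
G1 X22.00 Y-4.00 E1.5125
G1 X20.34 Y0.00 E1.6853
G1 X41.50 Y0.00 E2.5299
G1 X41.50 Y6.50 E2.7893
G1 X26.50 Y6.50 E3.3880
G1 X26.50 Y19.50 E3.9069
G1 X0.00 Y19.50 E4.9645
G1 X0.00 Y4.33 E5.5700
G1 X-2.00 Y-0.50 E5.7786

At z = 3.84 mm: the 26.5×19.5 cube contributes its full rectangle; the cylinder at (11, -4): section is a regular 8-gon, circumradius r=11; the cylinder at (6, -0.5): section is a regular 8-gon, circumradius r=8; the cube at (15, 0) (footprint 26.5×6.5) is included at this height; Merging all regions: the regions partially overlap (shared area 331.65 mm²), so overlapping operands fuse into one piece — 1 connected region. The outline is a single polygon with 14 vertices. Extrusion per mm of travel: 0.4 × 0.24 / (π × 0.875²) = 0.039912. Accumulating E over each segment gives final E = 5.7786.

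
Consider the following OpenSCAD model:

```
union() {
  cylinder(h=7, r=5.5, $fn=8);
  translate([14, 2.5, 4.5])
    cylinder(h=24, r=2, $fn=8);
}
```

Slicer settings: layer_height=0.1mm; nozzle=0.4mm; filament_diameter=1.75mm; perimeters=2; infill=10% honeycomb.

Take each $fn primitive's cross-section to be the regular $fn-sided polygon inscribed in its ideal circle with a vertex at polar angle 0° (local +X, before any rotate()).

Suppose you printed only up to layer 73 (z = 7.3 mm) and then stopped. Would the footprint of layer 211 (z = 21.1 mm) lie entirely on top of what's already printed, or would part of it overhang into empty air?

Compare the two slices. At z = 7.3: the cylinder is absent (z outside [0, 7]); the r=2 cylinder at (14, 2.5) gives a regular 8-gon of circumradius 2 (constant along its height) (area = (8/2)·2.000²·sin(360°/8) = 11.31 mm²); Merging all regions: only the r=2 cylinder at (14, 2.5) is present, so the union is just that shape — area = 11.31 mm². At z = 21.1: the cylinder is not intersected at this z (z outside [0, 7]); the r=2 cylinder at (14, 2.5) gives a regular 8-gon of circumradius 2 (constant along its height) (area = (8/2)·2.000²·sin(360°/8) = 11.31 mm²); Combining (union): only the r=2 cylinder at (14, 2.5) is present, so the union is just that shape — area = 11.31 mm². Checking containment: the cross-section at z = 21.1 is a subset of the cross-section at z = 7.3.

entirely on top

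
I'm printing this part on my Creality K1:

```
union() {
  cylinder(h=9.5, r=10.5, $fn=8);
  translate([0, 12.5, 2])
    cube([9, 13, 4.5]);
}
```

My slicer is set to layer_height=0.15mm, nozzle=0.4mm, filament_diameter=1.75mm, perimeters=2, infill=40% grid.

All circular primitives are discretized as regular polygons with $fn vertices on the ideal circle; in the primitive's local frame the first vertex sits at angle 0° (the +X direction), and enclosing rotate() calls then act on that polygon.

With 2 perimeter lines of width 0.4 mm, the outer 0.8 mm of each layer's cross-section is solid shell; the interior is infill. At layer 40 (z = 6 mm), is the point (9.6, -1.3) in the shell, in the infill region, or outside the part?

shell

At z = 6 mm: the r=10.5 cylinder gives a regular 8-gon of circumradius 10.5 (constant along its height); the cube at (0, 12.5) is present — its section is the full 9×13 rectangle; Combining (union): the 2 present regions are separate (no shared area or edge), so areas and boundary lengths simply add and each stays a separate island — 2 connected regions. Overall, the cross-section has 2 separate islands. The nearest boundary edge runs (10.50, 0.00)→(7.42, -7.42); distance from the point to it = 0.33 mm. (Shell/infill is judged within the island containing the point — the largest one.) The point is inside the cross-section, 0.33 mm from the nearest boundary — within the 0.8 mm shell band (2 × 0.4).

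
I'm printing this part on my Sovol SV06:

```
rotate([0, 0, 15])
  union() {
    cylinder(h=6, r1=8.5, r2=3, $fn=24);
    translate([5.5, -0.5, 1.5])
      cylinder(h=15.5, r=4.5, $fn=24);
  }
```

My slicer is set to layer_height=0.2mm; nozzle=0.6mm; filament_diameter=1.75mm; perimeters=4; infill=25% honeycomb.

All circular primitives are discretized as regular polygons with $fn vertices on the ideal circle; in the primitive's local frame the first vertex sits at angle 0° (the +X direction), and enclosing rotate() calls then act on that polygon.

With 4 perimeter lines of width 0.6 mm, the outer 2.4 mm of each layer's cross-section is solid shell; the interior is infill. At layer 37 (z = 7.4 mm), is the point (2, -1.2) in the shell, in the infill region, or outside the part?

At z = 7.4 mm: the cone does not reach this height (z outside [0, 6]); the r=4.5 cylinder at (5.5, -0.5) contributes a regular 24-gon of circumradius 4.5; Merging all regions: only the r=4.5 cylinder at (5.5, -0.5) is present, so the union is just that shape — 1 connected region; (whole slice rotated 15° about Z — lengths, areas and connectivity unchanged). Overall, the cross-section is a single solid region. Undo the 15° rotation: the query point maps to (1.621, -1.677) in the un-rotated model frame. The nearest boundary edge runs (1.15, -1.66)→(1.60, -2.75); distance from the point to it = 0.43 mm. The point is inside the cross-section, 0.43 mm from the nearest boundary — within the 2.4 mm shell band (4 × 0.6).

shell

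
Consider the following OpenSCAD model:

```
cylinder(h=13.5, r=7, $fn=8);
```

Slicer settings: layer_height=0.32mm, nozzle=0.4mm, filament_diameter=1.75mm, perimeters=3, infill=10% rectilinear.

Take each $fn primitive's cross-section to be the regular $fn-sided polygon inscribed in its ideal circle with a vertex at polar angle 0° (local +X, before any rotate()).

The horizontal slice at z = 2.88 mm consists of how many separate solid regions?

At z = 2.88 mm: the r=7 cylinder contributes a regular 8-gon of circumradius 7. The result has 1 disconnected region.

1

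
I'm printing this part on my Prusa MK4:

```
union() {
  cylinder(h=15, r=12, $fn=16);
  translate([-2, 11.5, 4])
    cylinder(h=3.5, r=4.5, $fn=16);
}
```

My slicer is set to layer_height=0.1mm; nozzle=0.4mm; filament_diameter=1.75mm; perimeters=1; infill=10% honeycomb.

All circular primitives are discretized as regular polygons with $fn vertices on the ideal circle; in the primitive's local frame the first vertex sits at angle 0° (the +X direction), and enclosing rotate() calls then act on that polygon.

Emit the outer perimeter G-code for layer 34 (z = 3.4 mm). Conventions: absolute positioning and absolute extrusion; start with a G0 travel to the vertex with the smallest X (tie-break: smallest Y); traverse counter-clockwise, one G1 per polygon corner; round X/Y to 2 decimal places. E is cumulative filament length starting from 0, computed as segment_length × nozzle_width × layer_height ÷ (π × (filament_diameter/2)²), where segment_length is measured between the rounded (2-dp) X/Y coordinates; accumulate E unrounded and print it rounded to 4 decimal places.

At z = 3.4 mm: the r=12 cylinder contributes a regular 16-gon of circumradius 12; the cylinder at (-2, 11.5) is absent (z outside [4, 7.5]); Merging all regions: only the r=12 cylinder is present, so the union is just that shape — 1 connected region. The outline is a single polygon with 16 vertices. Extrusion per mm of travel: 0.4 × 0.1 / (π × 0.875²) = 0.016630. Accumulating E over each segment gives final E = 1.2461.

G0 X-12.00 Y0.00 Z3.40
G1 X-11.09 Y-4.59 E0.0778
G1 X-8.49 Y-8.49 E0.1558
G1 X-4.59 Y-11.09 E0.2337
G1 X0.00 Y-12.00 E0.3115
G1 X4.59 Y-11.09 E0.3894
G1 X8.49 Y-8.49 E0.4673
G1 X11.09 Y-4.59 E0.5452
G1 X12.00 Y0.00 E0.6231
G1 X11.09 Y4.59 E0.7009
G1 X8.49 Y8.49 E0.7788
G1 X4.59 Y11.09 E0.8568
G1 X0.00 Y12.00 E0.9346
G1 X-4.59 Y11.09 E1.0124
G1 X-8.49 Y8.49 E1.0904
G1 X-11.09 Y4.59 E1.1683
G1 X-12.00 Y0.00 E1.2461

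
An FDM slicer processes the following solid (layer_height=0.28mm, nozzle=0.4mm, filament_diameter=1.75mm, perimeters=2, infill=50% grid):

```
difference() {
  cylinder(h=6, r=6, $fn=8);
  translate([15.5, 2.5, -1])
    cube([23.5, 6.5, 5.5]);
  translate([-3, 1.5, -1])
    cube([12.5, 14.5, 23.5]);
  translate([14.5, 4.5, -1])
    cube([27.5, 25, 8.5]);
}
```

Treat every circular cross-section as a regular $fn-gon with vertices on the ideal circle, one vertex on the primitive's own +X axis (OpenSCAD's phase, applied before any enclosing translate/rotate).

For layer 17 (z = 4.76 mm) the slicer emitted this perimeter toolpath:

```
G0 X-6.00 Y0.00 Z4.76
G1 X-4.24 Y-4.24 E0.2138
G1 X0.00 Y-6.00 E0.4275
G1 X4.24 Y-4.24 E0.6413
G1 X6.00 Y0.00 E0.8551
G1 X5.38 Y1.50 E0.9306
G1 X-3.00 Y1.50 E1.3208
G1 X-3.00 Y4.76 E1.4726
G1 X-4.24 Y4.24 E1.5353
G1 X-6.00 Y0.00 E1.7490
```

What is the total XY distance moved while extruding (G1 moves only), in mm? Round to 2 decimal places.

37.56 mm

Sum the Euclidean lengths of each G1 segment: total = 37.56 mm.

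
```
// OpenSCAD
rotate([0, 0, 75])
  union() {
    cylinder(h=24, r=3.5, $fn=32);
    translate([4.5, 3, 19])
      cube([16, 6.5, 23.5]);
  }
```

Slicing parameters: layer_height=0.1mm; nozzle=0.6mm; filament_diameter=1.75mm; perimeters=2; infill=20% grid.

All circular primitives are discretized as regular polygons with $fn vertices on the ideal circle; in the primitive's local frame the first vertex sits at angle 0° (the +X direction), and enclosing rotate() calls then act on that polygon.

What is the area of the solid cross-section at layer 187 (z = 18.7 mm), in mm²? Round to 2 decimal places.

At z = 18.7 mm: the r=3.5 cylinder gives a regular 32-gon of circumradius 3.5 (constant along its height) (area = (32/2)·3.500²·sin(360°/32) = 38.24 mm²); the cube at (4.5, 3) is absent (z outside [19, 42.5]); Merging all regions: only the r=3.5 cylinder is present, so the union is just that shape — area = 38.24 mm²; (whole slice rotated 75° about Z — lengths, areas and connectivity unchanged). Overall, the cross-section is a single solid region. Net area = 38.24 mm².

38.24 mm²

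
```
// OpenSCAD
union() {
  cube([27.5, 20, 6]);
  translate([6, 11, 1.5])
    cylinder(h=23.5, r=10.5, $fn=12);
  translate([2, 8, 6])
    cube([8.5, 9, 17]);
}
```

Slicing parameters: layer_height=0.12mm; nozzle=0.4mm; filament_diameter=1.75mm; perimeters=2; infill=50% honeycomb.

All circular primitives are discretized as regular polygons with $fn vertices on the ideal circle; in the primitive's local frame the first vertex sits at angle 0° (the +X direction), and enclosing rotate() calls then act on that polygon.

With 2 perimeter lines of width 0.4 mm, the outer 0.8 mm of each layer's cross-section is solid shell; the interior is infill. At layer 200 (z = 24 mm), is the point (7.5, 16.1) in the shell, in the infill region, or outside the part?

infill

At z = 24 mm: the cube is absent (z outside [0, 6]); the cylinder at (6, 11): section is a regular 12-gon, circumradius r=10.5; the cube at (2, 8) is absent (z outside [6, 23]); Combining (union): only the r=10.5 cylinder at (6, 11) is present, so the union is just that shape — 1 connected region. Overall, the cross-section is a single solid region. The nearest boundary edge runs (11.25, 20.09)→(6.00, 21.50); distance from the point to it = 4.83 mm. The point is inside the cross-section and 4.83 mm from the nearest boundary — more than the 0.8 mm shell width (2 × 0.4), so it's in the infill interior.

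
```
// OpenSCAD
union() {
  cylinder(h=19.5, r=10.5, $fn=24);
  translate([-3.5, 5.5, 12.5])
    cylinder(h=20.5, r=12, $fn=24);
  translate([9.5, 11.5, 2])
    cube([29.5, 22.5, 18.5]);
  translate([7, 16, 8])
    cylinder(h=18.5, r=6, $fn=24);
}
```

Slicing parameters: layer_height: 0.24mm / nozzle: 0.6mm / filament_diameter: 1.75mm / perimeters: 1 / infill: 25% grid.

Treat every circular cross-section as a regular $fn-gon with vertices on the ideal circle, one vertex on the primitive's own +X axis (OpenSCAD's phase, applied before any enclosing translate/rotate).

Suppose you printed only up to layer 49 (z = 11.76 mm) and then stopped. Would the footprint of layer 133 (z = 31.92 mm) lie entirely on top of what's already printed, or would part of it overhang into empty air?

Compare the two slices. At z = 11.76: the r=10.5 cylinder gives a regular 24-gon of circumradius 10.5 (constant along its height) (area = (24/2)·10.500²·sin(360°/24) = 342.42 mm²); the cylinder at (-3.5, 5.5) is not intersected at this z (z outside [12.5, 33]); the cube at (9.5, 11.5) is present — its section is the full 29.5×22.5 rectangle (area 663.75 mm²); the r=6 cylinder at (7, 16) contributes a regular 24-gon of circumradius 6 (area = (24/2)·6.000²·sin(360°/24) = 111.81 mm²); Merging all regions: the regions partially overlap — summed areas 1117.98 mm² minus the doubly-counted overlap 26.27 mm² gives 1091.71 mm² — area = 1091.71 mm². At z = 31.92: the cylinder does not reach this height (z outside [0, 19.5]); the cylinder at (-3.5, 5.5): section is a regular 24-gon, circumradius r=12 (area = (24/2)·12.000²·sin(360°/24) = 447.24 mm²); the cube at (9.5, 11.5) is not intersected at this z (z outside [2, 20.5]); the cylinder at (7, 16) is absent (z outside [8, 26.5]); Merging all regions: only the r=12 cylinder at (-3.5, 5.5) is present, so the union is just that shape — area = 447.24 mm². Checking containment: at z = 31.92 the cross-section extends beyond the z = 11.76 cross-section by about 180.98 mm².

part overhangs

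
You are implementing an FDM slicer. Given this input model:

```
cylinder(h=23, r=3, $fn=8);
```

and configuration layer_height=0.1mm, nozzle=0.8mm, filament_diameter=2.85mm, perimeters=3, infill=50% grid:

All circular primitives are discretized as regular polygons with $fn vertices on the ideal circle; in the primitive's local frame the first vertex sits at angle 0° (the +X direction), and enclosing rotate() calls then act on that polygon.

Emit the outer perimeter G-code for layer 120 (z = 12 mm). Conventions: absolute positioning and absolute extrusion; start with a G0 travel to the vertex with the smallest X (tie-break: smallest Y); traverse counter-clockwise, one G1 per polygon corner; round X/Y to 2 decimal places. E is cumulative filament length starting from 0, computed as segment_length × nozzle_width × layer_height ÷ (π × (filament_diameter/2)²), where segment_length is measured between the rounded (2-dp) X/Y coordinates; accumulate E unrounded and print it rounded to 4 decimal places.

G0 X-3.00 Y0.00 Z12.00
G1 X-2.12 Y-2.12 E0.0288
G1 X0.00 Y-3.00 E0.0576
G1 X2.12 Y-2.12 E0.0864
G1 X3.00 Y0.00 E0.1151
G1 X2.12 Y2.12 E0.1439
G1 X0.00 Y3.00 E0.1727
G1 X-2.12 Y2.12 E0.2015
G1 X-3.00 Y0.00 E0.2303

At z = 12 mm: the cylinder: section is a regular 8-gon, circumradius r=3. The outline is a single polygon with 8 vertices. Extrusion per mm of travel: 0.8 × 0.1 / (π × 1.425²) = 0.012540. Accumulating E over each segment gives final E = 0.2303.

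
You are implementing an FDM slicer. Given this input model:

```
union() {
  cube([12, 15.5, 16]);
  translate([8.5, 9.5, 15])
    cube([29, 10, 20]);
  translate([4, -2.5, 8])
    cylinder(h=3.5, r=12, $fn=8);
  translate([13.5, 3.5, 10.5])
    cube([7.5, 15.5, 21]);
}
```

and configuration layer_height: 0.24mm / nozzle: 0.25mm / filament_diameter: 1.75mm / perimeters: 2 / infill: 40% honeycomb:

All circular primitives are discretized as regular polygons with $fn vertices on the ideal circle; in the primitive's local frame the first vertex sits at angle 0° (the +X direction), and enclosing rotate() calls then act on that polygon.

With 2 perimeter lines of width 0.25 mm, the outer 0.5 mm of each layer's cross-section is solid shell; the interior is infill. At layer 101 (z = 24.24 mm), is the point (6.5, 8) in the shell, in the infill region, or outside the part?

At z = 24.24 mm: the cube does not reach this height (z outside [0, 16]); the cube at (8.5, 9.5) is present — its section is the full 29×10 rectangle; the cylinder at (4, -2.5) does not reach this height (z outside [8, 11.5]); the cube at (13.5, 3.5) (footprint 7.5×15.5) is included at this height; Taking the union: the regions partially overlap (shared area 71.25 mm²), so overlapping operands fuse into one piece — 1 connected region. Overall, the cross-section is a single solid region. The nearest boundary edge runs (13.50, 9.50)→(8.50, 9.50); distance from the point to it = 2.50 mm. The point is not inside any of the regions above, so it lies outside the cross-section (2.50 mm from the nearest boundary).

outside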